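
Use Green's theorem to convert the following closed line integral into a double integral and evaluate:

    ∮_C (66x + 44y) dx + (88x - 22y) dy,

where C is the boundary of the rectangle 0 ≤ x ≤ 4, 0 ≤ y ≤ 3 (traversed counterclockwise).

Green's theorem converts the closed line integral into a double integral over the enclosed region D:

    ∮_C P dx + Q dy = ∬_D (∂Q/∂x - ∂P/∂y) dA.

Here P = 66x + 44y, Q = 88x - 22y, so

    ∂Q/∂x = 88,    ∂P/∂y = 44,
    ∂Q/∂x - ∂P/∂y = 44.

D is the region 0 ≤ x ≤ 4, 0 ≤ y ≤ 3. Evaluating the double integral:

    ∬_D (44) dA = ∫_0^{4} ∫_0^{3} (44) dy dx.

Inner (y from 0 to 3): 132.
Outer (x from 0 to 4): 528.

Therefore ∮_C P dx + Q dy = 528.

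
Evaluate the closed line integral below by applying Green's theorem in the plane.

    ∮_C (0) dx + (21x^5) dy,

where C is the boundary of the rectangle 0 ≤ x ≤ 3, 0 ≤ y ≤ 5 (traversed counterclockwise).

Green's theorem converts the closed line integral into a double integral over the enclosed region D:

    ∮_C P dx + Q dy = ∬_D (∂Q/∂x - ∂P/∂y) dA.

Here P = 0, Q = 21x^5, so

    ∂Q/∂x = 105x^4,    ∂P/∂y = 0,
    ∂Q/∂x - ∂P/∂y = 105x^4.

D is the region 0 ≤ x ≤ 3, 0 ≤ y ≤ 5. Evaluating the double integral:

    ∬_D (105x^4) dA = ∫_0^{3} ∫_0^{5} (105x^4) dy dx.

Inner (y from 0 to 5): 525x^4.
Outer (x from 0 to 3): 25515.

Therefore ∮_C P dx + Q dy = 25515.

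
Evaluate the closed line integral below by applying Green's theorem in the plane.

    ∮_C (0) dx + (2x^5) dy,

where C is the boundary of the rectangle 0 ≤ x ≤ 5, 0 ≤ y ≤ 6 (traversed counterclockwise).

Green's theorem converts the closed line integral into a double integral over the enclosed region D:

    ∮_C P dx + Q dy = ∬_D (∂Q/∂x - ∂P/∂y) dA.

Here P = 0, Q = 2x^5, so

    ∂Q/∂x = 10x^4,    ∂P/∂y = 0,
    ∂Q/∂x - ∂P/∂y = 10x^4.

D is the region 0 ≤ x ≤ 5, 0 ≤ y ≤ 6. Evaluating the double integral:

    ∬_D (10x^4) dA = ∫_0^{5} ∫_0^{6} (10x^4) dy dx.

Inner (y from 0 to 6): 60x^4.
Outer (x from 0 to 5): 37500.

Therefore ∮_C P dx + Q dy = 37500.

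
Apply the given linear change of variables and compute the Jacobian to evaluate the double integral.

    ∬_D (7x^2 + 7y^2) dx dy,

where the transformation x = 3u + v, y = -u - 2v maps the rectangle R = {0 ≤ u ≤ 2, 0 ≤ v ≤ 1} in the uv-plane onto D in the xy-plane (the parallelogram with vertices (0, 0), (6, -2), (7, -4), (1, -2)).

Compute the Jacobian determinant of (x, y) with respect to (u, v):

    ∂(x,y)/∂(u,v) = | 3  1 | = (3)(-2) - (1)(-1) = -5.
                   | -1  -2 |

Its absolute value is |J| = 5 (the area scaling factor).

Substituting x = 3u + v, y = -u - 2v into the integrand,

    7x^2 + 7y^2 → 70u^2 + 70u v + 35v^2,

so the integral becomes

    ∬_R (70u^2 + 70u v + 35v^2) · |J| du dv = ∫_0^2 ∫_0^1 (350u^2 + 350u v + 175v^2) dv du.

Inner (v): 350u^2 + 175u + 175/3.
Outer (u): 1400.

Therefore ∬_D (7x^2 + 7y^2) dx dy = 1400.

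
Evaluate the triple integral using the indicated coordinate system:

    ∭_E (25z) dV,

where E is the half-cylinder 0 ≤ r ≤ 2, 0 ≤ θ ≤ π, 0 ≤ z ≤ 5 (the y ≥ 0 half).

In cylindrical coordinates, x = r cos(θ), y = r sin(θ), z = z, and dV = r dr dθ dz.

The integrand becomes 25z, so

    ∭_E (25z) dV = ∫_{0}^{π} ∫_{0}^{2} ∫_{0}^{5} (25z) · r dz dr dθ.

Inner (z): 625r/2.
Middle (r from 0 to 2): 625.
Outer (θ): 625π.

Therefore the triple integral equals 625π.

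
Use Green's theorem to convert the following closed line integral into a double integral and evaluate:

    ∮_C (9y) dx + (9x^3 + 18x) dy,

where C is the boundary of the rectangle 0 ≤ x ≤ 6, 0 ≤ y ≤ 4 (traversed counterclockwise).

Green's theorem converts the closed line integral into a double integral over the enclosed region D:

    ∮_C P dx + Q dy = ∬_D (∂Q/∂x - ∂P/∂y) dA.

Here P = 9y, Q = 9x^3 + 18x, so

    ∂Q/∂x = 27x^2 + 18,    ∂P/∂y = 9,
    ∂Q/∂x - ∂P/∂y = 27x^2 + 9.

D is the region 0 ≤ x ≤ 6, 0 ≤ y ≤ 4. Evaluating the double integral:

    ∬_D (27x^2 + 9) dA = ∫_0^{6} ∫_0^{4} (27x^2 + 9) dy dx.

Inner (y from 0 to 4): 108x^2 + 36.
Outer (x from 0 to 6): 7992.

Therefore ∮_C P dx + Q dy = 7992.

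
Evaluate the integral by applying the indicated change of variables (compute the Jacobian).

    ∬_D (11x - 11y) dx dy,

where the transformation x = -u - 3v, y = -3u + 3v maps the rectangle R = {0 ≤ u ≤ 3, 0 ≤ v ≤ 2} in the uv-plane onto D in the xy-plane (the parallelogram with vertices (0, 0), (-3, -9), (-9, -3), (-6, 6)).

Compute the Jacobian determinant of (x, y) with respect to (u, v):

    ∂(x,y)/∂(u,v) = | -1  -3 | = (-1)(3) - (-3)(-3) = -12.
                   | -3  3 |

Its absolute value is |J| = 12 (the area scaling factor).

Substituting x = -u - 3v, y = -3u + 3v into the integrand,

    11x - 11y → 22u - 66v,

so the integral becomes

    ∬_R (22u - 66v) · |J| du dv = ∫_0^3 ∫_0^2 (264u - 792v) dv du.

Inner (v): 528u - 1584.
Outer (u): -2376.

Therefore ∬_D (11x - 11y) dx dy = -2376.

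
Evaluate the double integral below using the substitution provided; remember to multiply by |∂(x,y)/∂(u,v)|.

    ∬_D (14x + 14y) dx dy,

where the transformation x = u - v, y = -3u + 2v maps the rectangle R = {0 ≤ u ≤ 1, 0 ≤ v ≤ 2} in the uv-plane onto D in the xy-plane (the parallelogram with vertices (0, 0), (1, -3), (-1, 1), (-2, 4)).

Compute the Jacobian determinant of (x, y) with respect to (u, v):

    ∂(x,y)/∂(u,v) = | 1  -1 | = (1)(2) - (-1)(-3) = -1.
                   | -3  2 |

Its absolute value is |J| = 1 (the area scaling factor).

Substituting x = u - v, y = -3u + 2v into the integrand,

    14x + 14y → -28u + 14v,

so the integral becomes

    ∬_R (-28u + 14v) · |J| du dv = ∫_0^1 ∫_0^2 (-28u + 14v) dv du.

Inner (v): 28 - 56u.
Outer (u): 0.

Therefore ∬_D (14x + 14y) dx dy = 0.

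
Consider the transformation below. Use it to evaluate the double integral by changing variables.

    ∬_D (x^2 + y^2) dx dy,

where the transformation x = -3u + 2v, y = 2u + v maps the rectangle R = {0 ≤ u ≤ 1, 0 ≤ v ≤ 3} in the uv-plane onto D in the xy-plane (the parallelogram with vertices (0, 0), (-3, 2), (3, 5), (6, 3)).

Compute the Jacobian determinant of (x, y) with respect to (u, v):

    ∂(x,y)/∂(u,v) = | -3  2 | = (-3)(1) - (2)(2) = -7.
                   | 2  1 |

Its absolute value is |J| = 7 (the area scaling factor).

Substituting x = -3u + 2v, y = 2u + v into the integrand,

    x^2 + y^2 → 13u^2 - 8u v + 5v^2,

so the integral becomes

    ∬_R (13u^2 - 8u v + 5v^2) · |J| du dv = ∫_0^1 ∫_0^3 (91u^2 - 56u v + 35v^2) dv du.

Inner (v): 273u^2 - 252u + 315.
Outer (u): 280.

Therefore ∬_D (x^2 + y^2) dx dy = 280.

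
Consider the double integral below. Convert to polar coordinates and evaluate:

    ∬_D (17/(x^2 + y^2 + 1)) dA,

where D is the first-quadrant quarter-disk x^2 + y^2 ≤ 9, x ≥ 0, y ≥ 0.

The region D is 0 ≤ r ≤ 3, 0 ≤ θ ≤ π/2 in polar coordinates, where x = r cos(θ), y = r sin(θ), and dA = r dr dθ.

Under the substitution, the integrand becomes 17/(r^2 + 1), so

    ∬_D (17/(x^2 + y^2 + 1)) dA = ∫_{0}^{π/2} ∫_{0}^{3} (17/(r^2 + 1)) · r dr dθ.

Inner integral (in r): ∫_{0}^{3} (17/(r^2 + 1)) · r dr = 17log(10)/2.

Outer integral (in θ): ∫_{0}^{π/2} (17log(10)/2) dθ = 17π log(10)/4.

Therefore ∬_D (17/(x^2 + y^2 + 1)) dA = 17π log(10)/4.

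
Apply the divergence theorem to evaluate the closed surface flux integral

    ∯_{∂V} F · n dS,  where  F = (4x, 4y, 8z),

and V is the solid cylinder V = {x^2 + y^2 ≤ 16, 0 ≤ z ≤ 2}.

By the divergence theorem,

    ∯_{∂V} F · n dS = ∭_V (∇ · F) dV.

Compute the divergence:
    ∇ · F = ∂F_x/∂x + ∂F_y/∂y + ∂F_z/∂z = 4 + 4 + 8 = 16.

In cylindrical coordinates, x = r cos(θ), y = r sin(θ), z = z, dV = r dr dθ dz, with 0 ≤ r ≤ 4, 0 ≤ θ ≤ 2π, 0 ≤ z ≤ 2.

The integrand, after substitution and multiplying by the volume element, becomes (16) · r, so

    ∭_V (∇·F) dV = ∫_0^{2π} ∫_0^{4} ∫_0^{2} (16) · r dz dr dθ.

Inner (z from 0 to 2): 32r.
Middle (r from 0 to 4): 256.
Outer (θ from 0 to 2π): 512π.

Therefore ∯_{∂V} F · n dS = 512π.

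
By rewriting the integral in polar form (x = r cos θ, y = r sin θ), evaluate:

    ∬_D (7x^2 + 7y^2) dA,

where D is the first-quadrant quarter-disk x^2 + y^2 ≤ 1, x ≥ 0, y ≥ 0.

The region D is 0 ≤ r ≤ 1, 0 ≤ θ ≤ π/2 in polar coordinates, where x = r cos(θ), y = r sin(θ), and dA = r dr dθ.

Under the substitution, the integrand becomes 7r^2, so

    ∬_D (7x^2 + 7y^2) dA = ∫_{0}^{π/2} ∫_{0}^{1} (7r^2) · r dr dθ.

Inner integral (in r): ∫_{0}^{1} (7r^2) · r dr = 7/4.

Outer integral (in θ): ∫_{0}^{π/2} (7/4) dθ = 7π/8.

Therefore ∬_D (7x^2 + 7y^2) dA = 7π/8.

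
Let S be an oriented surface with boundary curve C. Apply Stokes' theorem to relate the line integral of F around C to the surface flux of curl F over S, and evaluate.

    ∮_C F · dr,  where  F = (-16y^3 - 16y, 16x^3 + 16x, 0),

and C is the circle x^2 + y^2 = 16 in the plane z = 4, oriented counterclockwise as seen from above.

Let S be the flat disk x^2 + y^2 ≤ 16 in the plane z = 4, with upward unit normal n̂ = ẑ. By Stokes' theorem,

    ∮_C F · dr = ∬_S (∇ × F) · n̂ dS = ∬_D (curl F)_z dA,

where D is the disk x^2 + y^2 ≤ 16.

Compute the curl of F = (-16y^3 - 16y, 16x^3 + 16x, 0):
    (∇ × F)_x = ∂F_z/∂y - ∂F_y/∂z = 0,
    (∇ × F)_y = ∂F_x/∂z - ∂F_z/∂x = 0,
    (∇ × F)_z = ∂F_y/∂x - ∂F_x/∂y = 48x^2 + 48y^2 + 32.

On z = 4, (curl F)_z = 48x^2 + 48y^2 + 32.

Convert to polar (x = r cos θ, y = r sin θ, dA = r dr dθ); the integrand becomes 48r^2 + 32, so

    ∬_D (curl F)_z dA = ∫_0^{2π} ∫_0^{4} (48r^2 + 32) · r dr dθ.

Inner (r from 0 to 4): 3328.
Outer (θ from 0 to 2π): 6656π.

Therefore ∮_C F · dr = 6656π.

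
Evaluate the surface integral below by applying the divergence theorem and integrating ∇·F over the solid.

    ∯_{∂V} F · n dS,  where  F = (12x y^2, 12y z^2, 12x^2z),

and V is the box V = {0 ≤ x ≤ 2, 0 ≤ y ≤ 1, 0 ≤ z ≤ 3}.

By the divergence theorem,

    ∯_{∂V} F · n dS = ∭_V (∇ · F) dV.

Compute the divergence:
    ∇ · F = ∂F_x/∂x + ∂F_y/∂y + ∂F_z/∂z = 12y^2 + 12z^2 + 12x^2 = 12x^2 + 12y^2 + 12z^2.

V is a rectangular box, so dV = dx dy dz with 0 ≤ x ≤ 2, 0 ≤ y ≤ 1, 0 ≤ z ≤ 3.

Integrate (12x^2 + 12y^2 + 12z^2) over V as an iterated integral:

    ∭_V (∇·F) dV = ∫_0^{2} ∫_0^{1} ∫_0^{3} (12x^2 + 12y^2 + 12z^2) dz dy dx.

Inner (z from 0 to 3): 36x^2 + 36y^2 + 108.
Middle (y from 0 to 1): 36x^2 + 120.
Outer (x from 0 to 2): 336.

Therefore ∯_{∂V} F · n dS = 336.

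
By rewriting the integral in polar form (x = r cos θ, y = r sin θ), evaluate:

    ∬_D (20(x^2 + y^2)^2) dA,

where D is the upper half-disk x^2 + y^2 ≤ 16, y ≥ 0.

The region D is 0 ≤ r ≤ 4, 0 ≤ θ ≤ π in polar coordinates, where x = r cos(θ), y = r sin(θ), and dA = r dr dθ.

Under the substitution, the integrand becomes 20r^4, so

    ∬_D (20(x^2 + y^2)^2) dA = ∫_{0}^{π} ∫_{0}^{4} (20r^4) · r dr dθ.

Inner integral (in r): ∫_{0}^{4} (20r^4) · r dr = 40960/3.

Outer integral (in θ): ∫_{0}^{π} (40960/3) dθ = 40960π/3.

Therefore ∬_D (20(x^2 + y^2)^2) dA = 40960π/3.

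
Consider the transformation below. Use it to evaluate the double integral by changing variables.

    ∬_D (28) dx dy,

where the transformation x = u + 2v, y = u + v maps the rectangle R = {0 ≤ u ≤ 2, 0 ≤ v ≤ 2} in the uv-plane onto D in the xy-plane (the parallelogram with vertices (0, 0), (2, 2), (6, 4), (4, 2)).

Compute the Jacobian determinant of (x, y) with respect to (u, v):

    ∂(x,y)/∂(u,v) = | 1  2 | = (1)(1) - (2)(1) = -1.
                   | 1  1 |

Its absolute value is |J| = 1 (the area scaling factor).

Substituting x = u + 2v, y = u + v into the integrand,

    28 → 28,

so the integral becomes

    ∬_R (28) · |J| du dv = ∫_0^2 ∫_0^2 (28) dv du.

Inner (v): 56.
Outer (u): 112.

Therefore ∬_D (28) dx dy = 112.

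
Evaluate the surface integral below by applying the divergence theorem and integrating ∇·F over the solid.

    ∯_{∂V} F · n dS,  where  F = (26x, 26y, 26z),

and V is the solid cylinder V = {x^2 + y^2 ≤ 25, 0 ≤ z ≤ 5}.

By the divergence theorem,

    ∯_{∂V} F · n dS = ∭_V (∇ · F) dV.

Compute the divergence:
    ∇ · F = ∂F_x/∂x + ∂F_y/∂y + ∂F_z/∂z = 26 + 26 + 26 = 78.

In cylindrical coordinates, x = r cos(θ), y = r sin(θ), z = z, dV = r dr dθ dz, with 0 ≤ r ≤ 5, 0 ≤ θ ≤ 2π, 0 ≤ z ≤ 5.

The integrand, after substitution and multiplying by the volume element, becomes (78) · r, so

    ∭_V (∇·F) dV = ∫_0^{2π} ∫_0^{5} ∫_0^{5} (78) · r dz dr dθ.

Inner (z from 0 to 5): 390r.
Middle (r from 0 to 5): 4875.
Outer (θ from 0 to 2π): 9750π.

Therefore ∯_{∂V} F · n dS = 9750π.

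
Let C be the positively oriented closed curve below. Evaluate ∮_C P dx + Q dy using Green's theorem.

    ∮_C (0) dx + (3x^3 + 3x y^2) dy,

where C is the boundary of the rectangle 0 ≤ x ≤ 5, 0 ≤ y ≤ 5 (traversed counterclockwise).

Green's theorem converts the closed line integral into a double integral over the enclosed region D:

    ∮_C P dx + Q dy = ∬_D (∂Q/∂x - ∂P/∂y) dA.

Here P = 0, Q = 3x^3 + 3x y^2, so

    ∂Q/∂x = 9x^2 + 3y^2,    ∂P/∂y = 0,
    ∂Q/∂x - ∂P/∂y = 9x^2 + 3y^2.

D is the region 0 ≤ x ≤ 5, 0 ≤ y ≤ 5. Evaluating the double integral:

    ∬_D (9x^2 + 3y^2) dA = ∫_0^{5} ∫_0^{5} (9x^2 + 3y^2) dy dx.

Inner (y from 0 to 5): 45x^2 + 125.
Outer (x from 0 to 5): 2500.

Therefore ∮_C P dx + Q dy = 2500.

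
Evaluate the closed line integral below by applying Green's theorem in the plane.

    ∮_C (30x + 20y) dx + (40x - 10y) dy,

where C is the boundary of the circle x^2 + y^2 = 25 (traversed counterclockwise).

Green's theorem converts the closed line integral into a double integral over the enclosed region D:

    ∮_C P dx + Q dy = ∬_D (∂Q/∂x - ∂P/∂y) dA.

Here P = 30x + 20y, Q = 40x - 10y, so

    ∂Q/∂x = 40,    ∂P/∂y = 20,
    ∂Q/∂x - ∂P/∂y = 20.

D is the region x^2 + y^2 ≤ 25. Evaluating the double integral:

In polar coordinates (x = r cos θ, y = r sin θ, dA = r dr dθ) the integrand becomes 20, so

    ∬_D (20) dA = ∫_0^{2π} ∫_0^{5} (20) · r dr dθ.

Inner (r from 0 to 5): 250.
Outer (θ from 0 to 2π): 500π.

Therefore ∮_C P dx + Q dy = 500π.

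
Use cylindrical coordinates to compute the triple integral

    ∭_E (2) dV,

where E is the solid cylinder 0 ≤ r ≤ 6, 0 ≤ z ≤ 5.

In cylindrical coordinates, x = r cos(θ), y = r sin(θ), z = z, and dV = r dr dθ dz.

The integrand becomes 2, so

    ∭_E (2) dV = ∫_{0}^{2π} ∫_{0}^{6} ∫_{0}^{5} (2) · r dz dr dθ.

Inner (z): 10r.
Middle (r from 0 to 6): 180.
Outer (θ): 360π.

Therefore the triple integral equals 360π.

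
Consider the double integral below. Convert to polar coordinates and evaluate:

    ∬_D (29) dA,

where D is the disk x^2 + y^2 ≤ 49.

The region D is 0 ≤ r ≤ 7, 0 ≤ θ ≤ 2π in polar coordinates, where x = r cos(θ), y = r sin(θ), and dA = r dr dθ.

Under the substitution, the integrand becomes 29, so

    ∬_D (29) dA = ∫_{0}^{2π} ∫_{0}^{7} (29) · r dr dθ.

Inner integral (in r): ∫_{0}^{7} (29) · r dr = 1421/2.

Outer integral (in θ): ∫_{0}^{2π} (1421/2) dθ = 1421π.

Therefore ∬_D (29) dA = 1421π.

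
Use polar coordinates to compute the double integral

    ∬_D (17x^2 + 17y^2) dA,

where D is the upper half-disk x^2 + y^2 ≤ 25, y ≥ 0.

The region D is 0 ≤ r ≤ 5, 0 ≤ θ ≤ π in polar coordinates, where x = r cos(θ), y = r sin(θ), and dA = r dr dθ.

Under the substitution, the integrand becomes 17r^2, so

    ∬_D (17x^2 + 17y^2) dA = ∫_{0}^{π} ∫_{0}^{5} (17r^2) · r dr dθ.

Inner integral (in r): ∫_{0}^{5} (17r^2) · r dr = 10625/4.

Outer integral (in θ): ∫_{0}^{π} (10625/4) dθ = 10625π/4.

Therefore ∬_D (17x^2 + 17y^2) dA = 10625π/4.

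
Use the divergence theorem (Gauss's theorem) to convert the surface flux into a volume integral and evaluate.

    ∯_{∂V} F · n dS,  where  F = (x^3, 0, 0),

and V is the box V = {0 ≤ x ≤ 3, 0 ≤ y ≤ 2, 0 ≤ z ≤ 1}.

By the divergence theorem,

    ∯_{∂V} F · n dS = ∭_V (∇ · F) dV.

Compute the divergence:
    ∇ · F = ∂F_x/∂x + ∂F_y/∂y + ∂F_z/∂z = 3x^2 + 0 + 0 = 3x^2.

V is a rectangular box, so dV = dx dy dz with 0 ≤ x ≤ 3, 0 ≤ y ≤ 2, 0 ≤ z ≤ 1.

Integrate (3x^2) over V as an iterated integral:

    ∭_V (∇·F) dV = ∫_0^{3} ∫_0^{2} ∫_0^{1} (3x^2) dz dy dx.

Inner (z from 0 to 1): 3x^2.
Middle (y from 0 to 2): 6x^2.
Outer (x from 0 to 3): 54.

Therefore ∯_{∂V} F · n dS = 54.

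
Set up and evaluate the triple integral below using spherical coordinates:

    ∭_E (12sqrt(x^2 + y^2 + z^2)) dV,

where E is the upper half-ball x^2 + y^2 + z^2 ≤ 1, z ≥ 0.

In spherical coordinates, x = ρ sin(φ) cos(θ), y = ρ sin(φ) sin(θ), z = ρ cos(φ), and dV = ρ^2 sin(φ) dρ dφ dθ.

The integrand becomes 12ρ, so

    ∭_E (12sqrt(x^2 + y^2 + z^2)) dV = ∫_{0}^{2π} ∫_{0}^{π/2} ∫_{0}^{1} (12ρ) · ρ^2 sin(φ) dρ dφ dθ.

Inner (ρ): 3sin(φ).
Middle (φ): 3.
Outer (θ): 6π.

Therefore the triple integral equals 6π.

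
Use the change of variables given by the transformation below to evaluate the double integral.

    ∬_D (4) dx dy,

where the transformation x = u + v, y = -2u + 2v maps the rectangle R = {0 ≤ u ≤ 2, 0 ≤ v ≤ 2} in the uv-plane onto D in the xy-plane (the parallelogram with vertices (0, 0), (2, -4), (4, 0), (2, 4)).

Compute the Jacobian determinant of (x, y) with respect to (u, v):

    ∂(x,y)/∂(u,v) = | 1  1 | = (1)(2) - (1)(-2) = 4.
                   | -2  2 |

Its absolute value is |J| = 4 (the area scaling factor).

Substituting x = u + v, y = -2u + 2v into the integrand,

    4 → 4,

so the integral becomes

    ∬_R (4) · |J| du dv = ∫_0^2 ∫_0^2 (16) dv du.

Inner (v): 32.
Outer (u): 64.

Therefore ∬_D (4) dx dy = 64.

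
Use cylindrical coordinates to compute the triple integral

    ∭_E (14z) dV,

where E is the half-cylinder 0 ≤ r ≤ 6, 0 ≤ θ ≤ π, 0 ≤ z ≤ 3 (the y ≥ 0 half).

In cylindrical coordinates, x = r cos(θ), y = r sin(θ), z = z, and dV = r dr dθ dz.

The integrand becomes 14z, so

    ∭_E (14z) dV = ∫_{0}^{π} ∫_{0}^{6} ∫_{0}^{3} (14z) · r dz dr dθ.

Inner (z): 63r.
Middle (r from 0 to 6): 1134.
Outer (θ): 1134π.

Therefore the triple integral equals 1134π.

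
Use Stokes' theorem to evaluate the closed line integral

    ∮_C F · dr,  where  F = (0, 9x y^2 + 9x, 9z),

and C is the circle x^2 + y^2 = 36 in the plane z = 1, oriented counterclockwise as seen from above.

Let S be the flat disk x^2 + y^2 ≤ 36 in the plane z = 1, with upward unit normal n̂ = ẑ. By Stokes' theorem,

    ∮_C F · dr = ∬_S (∇ × F) · n̂ dS = ∬_D (curl F)_z dA,

where D is the disk x^2 + y^2 ≤ 36.

Compute the curl of F = (0, 9x y^2 + 9x, 9z):
    (∇ × F)_x = ∂F_z/∂y - ∂F_y/∂z = 0,
    (∇ × F)_y = ∂F_x/∂z - ∂F_z/∂x = 0,
    (∇ × F)_z = ∂F_y/∂x - ∂F_x/∂y = 9y^2 + 9.

On z = 1, (curl F)_z = 9y^2 + 9.

Convert to polar (x = r cos θ, y = r sin θ, dA = r dr dθ); the integrand becomes 9r^2sin(θ)^2 + 9, so

    ∬_D (curl F)_z dA = ∫_0^{2π} ∫_0^{6} (9r^2sin(θ)^2 + 9) · r dr dθ.

Inner (r from 0 to 6): 2916sin(θ)^2 + 162.
Outer (θ from 0 to 2π): 3240π.

Therefore ∮_C F · dr = 3240π.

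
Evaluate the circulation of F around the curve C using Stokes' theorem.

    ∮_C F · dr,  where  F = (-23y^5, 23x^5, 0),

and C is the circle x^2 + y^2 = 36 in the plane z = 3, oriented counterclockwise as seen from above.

Let S be the flat disk x^2 + y^2 ≤ 36 in the plane z = 3, with upward unit normal n̂ = ẑ. By Stokes' theorem,

    ∮_C F · dr = ∬_S (∇ × F) · n̂ dS = ∬_D (curl F)_z dA,

where D is the disk x^2 + y^2 ≤ 36.

Compute the curl of F = (-23y^5, 23x^5, 0):
    (∇ × F)_x = ∂F_z/∂y - ∂F_y/∂z = 0,
    (∇ × F)_y = ∂F_x/∂z - ∂F_z/∂x = 0,
    (∇ × F)_z = ∂F_y/∂x - ∂F_x/∂y = 115x^4 + 115y^4.

On z = 3, (curl F)_z = 115x^4 + 115y^4.

Convert to polar (x = r cos θ, y = r sin θ, dA = r dr dθ); the integrand becomes 115r^4(sin(θ)^4 + cos(θ)^4), so

    ∬_D (curl F)_z dA = ∫_0^{2π} ∫_0^{6} (115r^4(sin(θ)^4 + cos(θ)^4)) · r dr dθ.

Inner (r from 0 to 6): 894240sin(θ)^4 + 894240cos(θ)^4.
Outer (θ from 0 to 2π): 1341360π.

Therefore ∮_C F · dr = 1341360π.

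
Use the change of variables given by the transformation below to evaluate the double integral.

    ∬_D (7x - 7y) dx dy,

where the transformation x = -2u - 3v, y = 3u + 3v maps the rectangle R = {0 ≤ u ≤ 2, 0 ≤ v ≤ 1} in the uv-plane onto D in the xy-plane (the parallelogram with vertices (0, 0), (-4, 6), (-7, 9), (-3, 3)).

Compute the Jacobian determinant of (x, y) with respect to (u, v):

    ∂(x,y)/∂(u,v) = | -2  -3 | = (-2)(3) - (-3)(3) = 3.
                   | 3  3 |

Its absolute value is |J| = 3 (the area scaling factor).

Substituting x = -2u - 3v, y = 3u + 3v into the integrand,

    7x - 7y → -35u - 42v,

so the integral becomes

    ∬_R (-35u - 42v) · |J| du dv = ∫_0^2 ∫_0^1 (-105u - 126v) dv du.

Inner (v): -105u - 63.
Outer (u): -336.

Therefore ∬_D (7x - 7y) dx dy = -336.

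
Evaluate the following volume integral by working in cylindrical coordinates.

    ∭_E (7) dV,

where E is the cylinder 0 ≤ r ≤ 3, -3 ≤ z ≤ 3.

In cylindrical coordinates, x = r cos(θ), y = r sin(θ), z = z, and dV = r dr dθ dz.

The integrand becomes 7, so

    ∭_E (7) dV = ∫_{0}^{2π} ∫_{0}^{3} ∫_{-3}^{3} (7) · r dz dr dθ.

Inner (z): 42r.
Middle (r from 0 to 3): 189.
Outer (θ): 378π.

Therefore the triple integral equals 378π.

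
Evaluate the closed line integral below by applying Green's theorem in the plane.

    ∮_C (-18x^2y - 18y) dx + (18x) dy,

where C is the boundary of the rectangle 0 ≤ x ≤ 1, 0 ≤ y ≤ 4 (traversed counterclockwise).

Green's theorem converts the closed line integral into a double integral over the enclosed region D:

    ∮_C P dx + Q dy = ∬_D (∂Q/∂x - ∂P/∂y) dA.

Here P = -18x^2y - 18y, Q = 18x, so

    ∂Q/∂x = 18,    ∂P/∂y = -18x^2 - 18,
    ∂Q/∂x - ∂P/∂y = 18x^2 + 36.

D is the region 0 ≤ x ≤ 1, 0 ≤ y ≤ 4. Evaluating the double integral:

    ∬_D (18x^2 + 36) dA = ∫_0^{1} ∫_0^{4} (18x^2 + 36) dy dx.

Inner (y from 0 to 4): 72x^2 + 144.
Outer (x from 0 to 1): 168.

Therefore ∮_C P dx + Q dy = 168.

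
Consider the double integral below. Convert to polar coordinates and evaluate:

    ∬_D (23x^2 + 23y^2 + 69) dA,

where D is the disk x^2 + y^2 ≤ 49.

The region D is 0 ≤ r ≤ 7, 0 ≤ θ ≤ 2π in polar coordinates, where x = r cos(θ), y = r sin(θ), and dA = r dr dθ.

Under the substitution, the integrand becomes 23r^2 + 69, so

    ∬_D (23x^2 + 23y^2 + 69) dA = ∫_{0}^{2π} ∫_{0}^{7} (23r^2 + 69) · r dr dθ.

Inner integral (in r): ∫_{0}^{7} (23r^2 + 69) · r dr = 61985/4.

Outer integral (in θ): ∫_{0}^{2π} (61985/4) dθ = 61985π/2.

Therefore ∬_D (23x^2 + 23y^2 + 69) dA = 61985π/2.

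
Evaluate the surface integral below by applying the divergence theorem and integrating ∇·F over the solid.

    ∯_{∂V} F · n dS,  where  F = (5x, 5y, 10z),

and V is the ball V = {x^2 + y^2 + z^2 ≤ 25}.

By the divergence theorem,

    ∯_{∂V} F · n dS = ∭_V (∇ · F) dV.

Compute the divergence:
    ∇ · F = ∂F_x/∂x + ∂F_y/∂y + ∂F_z/∂z = 5 + 5 + 10 = 20.

In spherical coordinates, x = ρ sin(φ) cos(θ), y = ρ sin(φ) sin(θ), z = ρ cos(φ), dV = ρ^2 sin(φ) dρ dφ dθ, with 0 ≤ ρ ≤ 5, 0 ≤ φ ≤ π, 0 ≤ θ ≤ 2π.

The integrand, after substitution and multiplying by the volume element, becomes (20) · ρ^2 sin(φ), so

    ∭_V (∇·F) dV = ∫_0^{2π} ∫_0^{π} ∫_0^{5} (20) · ρ^2 sin(φ) dρ dφ dθ.

Inner (ρ from 0 to 5): 2500sin(φ)/3.
Middle (φ from 0 to π): 5000/3.
Outer (θ from 0 to 2π): 10000π/3.

Therefore ∯_{∂V} F · n dS = 10000π/3.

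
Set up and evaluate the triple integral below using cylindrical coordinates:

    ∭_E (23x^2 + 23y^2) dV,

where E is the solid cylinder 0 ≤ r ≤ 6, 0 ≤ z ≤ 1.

In cylindrical coordinates, x = r cos(θ), y = r sin(θ), z = z, and dV = r dr dθ dz.

The integrand becomes 23r^2, so

    ∭_E (23x^2 + 23y^2) dV = ∫_{0}^{2π} ∫_{0}^{6} ∫_{0}^{1} (23r^2) · r dz dr dθ.

Inner (z): 23r^3.
Middle (r from 0 to 6): 7452.
Outer (θ): 14904π.

Therefore the triple integral equals 14904π.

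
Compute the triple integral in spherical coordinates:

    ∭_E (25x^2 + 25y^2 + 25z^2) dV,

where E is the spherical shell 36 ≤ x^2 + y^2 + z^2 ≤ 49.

In spherical coordinates, x = ρ sin(φ) cos(θ), y = ρ sin(φ) sin(θ), z = ρ cos(φ), and dV = ρ^2 sin(φ) dρ dφ dθ.

The integrand becomes 25ρ^2, so

    ∭_E (25x^2 + 25y^2 + 25z^2) dV = ∫_{0}^{2π} ∫_{0}^{π} ∫_{6}^{7} (25ρ^2) · ρ^2 sin(φ) dρ dφ dθ.

Inner (ρ): 45155sin(φ).
Middle (φ): 90310.
Outer (θ): 180620π.

Therefore the triple integral equals 180620π.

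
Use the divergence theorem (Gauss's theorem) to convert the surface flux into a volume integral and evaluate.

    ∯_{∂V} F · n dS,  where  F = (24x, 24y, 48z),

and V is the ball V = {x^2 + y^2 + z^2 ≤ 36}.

By the divergence theorem,

    ∯_{∂V} F · n dS = ∭_V (∇ · F) dV.

Compute the divergence:
    ∇ · F = ∂F_x/∂x + ∂F_y/∂y + ∂F_z/∂z = 24 + 24 + 48 = 96.

In spherical coordinates, x = ρ sin(φ) cos(θ), y = ρ sin(φ) sin(θ), z = ρ cos(φ), dV = ρ^2 sin(φ) dρ dφ dθ, with 0 ≤ ρ ≤ 6, 0 ≤ φ ≤ π, 0 ≤ θ ≤ 2π.

The integrand, after substitution and multiplying by the volume element, becomes (96) · ρ^2 sin(φ), so

    ∭_V (∇·F) dV = ∫_0^{2π} ∫_0^{π} ∫_0^{6} (96) · ρ^2 sin(φ) dρ dφ dθ.

Inner (ρ from 0 to 6): 6912sin(φ).
Middle (φ from 0 to π): 13824.
Outer (θ from 0 to 2π): 27648π.

Therefore ∯_{∂V} F · n dS = 27648π.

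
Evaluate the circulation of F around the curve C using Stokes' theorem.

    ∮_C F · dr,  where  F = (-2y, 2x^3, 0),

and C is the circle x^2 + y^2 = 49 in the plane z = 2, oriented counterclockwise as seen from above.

Let S be the flat disk x^2 + y^2 ≤ 49 in the plane z = 2, with upward unit normal n̂ = ẑ. By Stokes' theorem,

    ∮_C F · dr = ∬_S (∇ × F) · n̂ dS = ∬_D (curl F)_z dA,

where D is the disk x^2 + y^2 ≤ 49.

Compute the curl of F = (-2y, 2x^3, 0):
    (∇ × F)_x = ∂F_z/∂y - ∂F_y/∂z = 0,
    (∇ × F)_y = ∂F_x/∂z - ∂F_z/∂x = 0,
    (∇ × F)_z = ∂F_y/∂x - ∂F_x/∂y = 6x^2 + 2.

On z = 2, (curl F)_z = 6x^2 + 2.

Convert to polar (x = r cos θ, y = r sin θ, dA = r dr dθ); the integrand becomes 6r^2cos(θ)^2 + 2, so

    ∬_D (curl F)_z dA = ∫_0^{2π} ∫_0^{7} (6r^2cos(θ)^2 + 2) · r dr dθ.

Inner (r from 0 to 7): 7203cos(θ)^2/2 + 49.
Outer (θ from 0 to 2π): 7399π/2.

Therefore ∮_C F · dr = 7399π/2.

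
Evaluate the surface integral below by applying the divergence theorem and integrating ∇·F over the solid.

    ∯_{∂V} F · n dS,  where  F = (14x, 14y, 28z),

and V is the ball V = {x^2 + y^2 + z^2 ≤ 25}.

By the divergence theorem,

    ∯_{∂V} F · n dS = ∭_V (∇ · F) dV.

Compute the divergence:
    ∇ · F = ∂F_x/∂x + ∂F_y/∂y + ∂F_z/∂z = 14 + 14 + 28 = 56.

In spherical coordinates, x = ρ sin(φ) cos(θ), y = ρ sin(φ) sin(θ), z = ρ cos(φ), dV = ρ^2 sin(φ) dρ dφ dθ, with 0 ≤ ρ ≤ 5, 0 ≤ φ ≤ π, 0 ≤ θ ≤ 2π.

The integrand, after substitution and multiplying by the volume element, becomes (56) · ρ^2 sin(φ), so

    ∭_V (∇·F) dV = ∫_0^{2π} ∫_0^{π} ∫_0^{5} (56) · ρ^2 sin(φ) dρ dφ dθ.

Inner (ρ from 0 to 5): 7000sin(φ)/3.
Middle (φ from 0 to π): 14000/3.
Outer (θ from 0 to 2π): 28000π/3.

Therefore ∯_{∂V} F · n dS = 28000π/3.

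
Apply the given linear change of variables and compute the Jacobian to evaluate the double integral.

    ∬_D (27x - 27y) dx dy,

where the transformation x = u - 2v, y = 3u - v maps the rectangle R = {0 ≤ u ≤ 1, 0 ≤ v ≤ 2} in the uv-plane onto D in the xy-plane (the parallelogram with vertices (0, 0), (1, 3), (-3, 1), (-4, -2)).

Compute the Jacobian determinant of (x, y) with respect to (u, v):

    ∂(x,y)/∂(u,v) = | 1  -2 | = (1)(-1) - (-2)(3) = 5.
                   | 3  -1 |

Its absolute value is |J| = 5 (the area scaling factor).

Substituting x = u - 2v, y = 3u - v into the integrand,

    27x - 27y → -54u - 27v,

so the integral becomes

    ∬_R (-54u - 27v) · |J| du dv = ∫_0^1 ∫_0^2 (-270u - 135v) dv du.

Inner (v): -540u - 270.
Outer (u): -540.

Therefore ∬_D (27x - 27y) dx dy = -540.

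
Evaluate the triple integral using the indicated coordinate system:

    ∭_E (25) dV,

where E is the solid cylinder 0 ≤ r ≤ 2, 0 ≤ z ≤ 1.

In cylindrical coordinates, x = r cos(θ), y = r sin(θ), z = z, and dV = r dr dθ dz.

The integrand becomes 25, so

    ∭_E (25) dV = ∫_{0}^{2π} ∫_{0}^{2} ∫_{0}^{1} (25) · r dz dr dθ.

Inner (z): 25r.
Middle (r from 0 to 2): 50.
Outer (θ): 100π.

Therefore the triple integral equals 100π.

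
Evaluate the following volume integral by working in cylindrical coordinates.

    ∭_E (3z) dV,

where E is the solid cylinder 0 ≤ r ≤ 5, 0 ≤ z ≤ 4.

In cylindrical coordinates, x = r cos(θ), y = r sin(θ), z = z, and dV = r dr dθ dz.

The integrand becomes 3z, so

    ∭_E (3z) dV = ∫_{0}^{2π} ∫_{0}^{5} ∫_{0}^{4} (3z) · r dz dr dθ.

Inner (z): 24r.
Middle (r from 0 to 5): 300.
Outer (θ): 600π.

Therefore the triple integral equals 600π.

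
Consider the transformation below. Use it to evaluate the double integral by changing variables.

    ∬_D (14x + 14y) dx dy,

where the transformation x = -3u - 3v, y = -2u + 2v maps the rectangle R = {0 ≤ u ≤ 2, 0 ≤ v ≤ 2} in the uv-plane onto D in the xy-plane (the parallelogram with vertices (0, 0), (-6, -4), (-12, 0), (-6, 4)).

Compute the Jacobian determinant of (x, y) with respect to (u, v):

    ∂(x,y)/∂(u,v) = | -3  -3 | = (-3)(2) - (-3)(-2) = -12.
                   | -2  2 |

Its absolute value is |J| = 12 (the area scaling factor).

Substituting x = -3u - 3v, y = -2u + 2v into the integrand,

    14x + 14y → -70u - 14v,

so the integral becomes

    ∬_R (-70u - 14v) · |J| du dv = ∫_0^2 ∫_0^2 (-840u - 168v) dv du.

Inner (v): -1680u - 336.
Outer (u): -4032.

Therefore ∬_D (14x + 14y) dx dy = -4032.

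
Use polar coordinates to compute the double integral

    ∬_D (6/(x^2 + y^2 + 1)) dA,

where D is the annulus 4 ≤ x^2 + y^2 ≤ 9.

The region D is 2 ≤ r ≤ 3, 0 ≤ θ ≤ 2π in polar coordinates, where x = r cos(θ), y = r sin(θ), and dA = r dr dθ.

Under the substitution, the integrand becomes 6/(r^2 + 1), so

    ∬_D (6/(x^2 + y^2 + 1)) dA = ∫_{0}^{2π} ∫_{2}^{3} (6/(r^2 + 1)) · r dr dθ.

Inner integral (in r): ∫_{2}^{3} (6/(r^2 + 1)) · r dr = log(8).

Outer integral (in θ): ∫_{0}^{2π} (log(8)) dθ = 6π log(2).

Therefore ∬_D (6/(x^2 + y^2 + 1)) dA = 6π log(2).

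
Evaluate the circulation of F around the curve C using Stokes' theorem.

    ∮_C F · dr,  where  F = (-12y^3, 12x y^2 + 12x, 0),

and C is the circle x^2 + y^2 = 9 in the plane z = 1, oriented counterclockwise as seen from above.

Let S be the flat disk x^2 + y^2 ≤ 9 in the plane z = 1, with upward unit normal n̂ = ẑ. By Stokes' theorem,

    ∮_C F · dr = ∬_S (∇ × F) · n̂ dS = ∬_D (curl F)_z dA,

where D is the disk x^2 + y^2 ≤ 9.

Compute the curl of F = (-12y^3, 12x y^2 + 12x, 0):
    (∇ × F)_x = ∂F_z/∂y - ∂F_y/∂z = 0,
    (∇ × F)_y = ∂F_x/∂z - ∂F_z/∂x = 0,
    (∇ × F)_z = ∂F_y/∂x - ∂F_x/∂y = 48y^2 + 12.

On z = 1, (curl F)_z = 48y^2 + 12.

Convert to polar (x = r cos θ, y = r sin θ, dA = r dr dθ); the integrand becomes 48r^2sin(θ)^2 + 12, so

    ∬_D (curl F)_z dA = ∫_0^{2π} ∫_0^{3} (48r^2sin(θ)^2 + 12) · r dr dθ.

Inner (r from 0 to 3): 972sin(θ)^2 + 54.
Outer (θ from 0 to 2π): 1080π.

Therefore ∮_C F · dr = 1080π.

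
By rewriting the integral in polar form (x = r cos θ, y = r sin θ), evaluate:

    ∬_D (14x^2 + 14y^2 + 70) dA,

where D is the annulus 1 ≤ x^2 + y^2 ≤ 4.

The region D is 1 ≤ r ≤ 2, 0 ≤ θ ≤ 2π in polar coordinates, where x = r cos(θ), y = r sin(θ), and dA = r dr dθ.

Under the substitution, the integrand becomes 14r^2 + 70, so

    ∬_D (14x^2 + 14y^2 + 70) dA = ∫_{0}^{2π} ∫_{1}^{2} (14r^2 + 70) · r dr dθ.

Inner integral (in r): ∫_{1}^{2} (14r^2 + 70) · r dr = 315/2.

Outer integral (in θ): ∫_{0}^{2π} (315/2) dθ = 315π.

Therefore ∬_D (14x^2 + 14y^2 + 70) dA = 315π.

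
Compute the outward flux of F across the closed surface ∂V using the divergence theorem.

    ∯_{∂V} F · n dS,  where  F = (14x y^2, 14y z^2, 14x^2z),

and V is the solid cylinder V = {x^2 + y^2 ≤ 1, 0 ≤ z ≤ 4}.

By the divergence theorem,

    ∯_{∂V} F · n dS = ∭_V (∇ · F) dV.

Compute the divergence:
    ∇ · F = ∂F_x/∂x + ∂F_y/∂y + ∂F_z/∂z = 14y^2 + 14z^2 + 14x^2 = 14x^2 + 14y^2 + 14z^2.

In cylindrical coordinates, x = r cos(θ), y = r sin(θ), z = z, dV = r dr dθ dz, with 0 ≤ r ≤ 1, 0 ≤ θ ≤ 2π, 0 ≤ z ≤ 4.

The integrand, after substitution and multiplying by the volume element, becomes (14r^2 + 14z^2) · r, so

    ∭_V (∇·F) dV = ∫_0^{2π} ∫_0^{1} ∫_0^{4} (14r^2 + 14z^2) · r dz dr dθ.

Inner (z from 0 to 4): 56r (r^2 + 16/3).
Middle (r from 0 to 1): 490/3.
Outer (θ from 0 to 2π): 980π/3.

Therefore ∯_{∂V} F · n dS = 980π/3.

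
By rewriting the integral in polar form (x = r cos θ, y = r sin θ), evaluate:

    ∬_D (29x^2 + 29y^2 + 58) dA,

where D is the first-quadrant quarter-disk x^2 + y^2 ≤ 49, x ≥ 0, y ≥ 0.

The region D is 0 ≤ r ≤ 7, 0 ≤ θ ≤ π/2 in polar coordinates, where x = r cos(θ), y = r sin(θ), and dA = r dr dθ.

Under the substitution, the integrand becomes 29r^2 + 58, so

    ∬_D (29x^2 + 29y^2 + 58) dA = ∫_{0}^{π/2} ∫_{0}^{7} (29r^2 + 58) · r dr dθ.

Inner integral (in r): ∫_{0}^{7} (29r^2 + 58) · r dr = 75313/4.

Outer integral (in θ): ∫_{0}^{π/2} (75313/4) dθ = 75313π/8.

Therefore ∬_D (29x^2 + 29y^2 + 58) dA = 75313π/8.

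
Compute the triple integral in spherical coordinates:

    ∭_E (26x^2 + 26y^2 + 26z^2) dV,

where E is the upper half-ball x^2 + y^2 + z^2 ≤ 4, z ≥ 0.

In spherical coordinates, x = ρ sin(φ) cos(θ), y = ρ sin(φ) sin(θ), z = ρ cos(φ), and dV = ρ^2 sin(φ) dρ dφ dθ.

The integrand becomes 26ρ^2, so

    ∭_E (26x^2 + 26y^2 + 26z^2) dV = ∫_{0}^{2π} ∫_{0}^{π/2} ∫_{0}^{2} (26ρ^2) · ρ^2 sin(φ) dρ dφ dθ.

Inner (ρ): 832sin(φ)/5.
Middle (φ): 832/5.
Outer (θ): 1664π/5.

Therefore the triple integral equals 1664π/5.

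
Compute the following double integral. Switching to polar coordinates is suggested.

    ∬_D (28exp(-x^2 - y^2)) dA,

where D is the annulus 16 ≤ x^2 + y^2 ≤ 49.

The region D is 4 ≤ r ≤ 7, 0 ≤ θ ≤ 2π in polar coordinates, where x = r cos(θ), y = r sin(θ), and dA = r dr dθ.

Under the substitution, the integrand becomes 28exp(-r^2), so

    ∬_D (28exp(-x^2 - y^2)) dA = ∫_{0}^{2π} ∫_{4}^{7} (28exp(-r^2)) · r dr dθ.

Inner integral (in r): ∫_{4}^{7} (28exp(-r^2)) · r dr = -(14 - 14exp(33))exp(-49).

Outer integral (in θ): ∫_{0}^{2π} (-(14 - 14exp(33))exp(-49)) dθ = -28π (1 - exp(33))exp(-49).

Therefore ∬_D (28exp(-x^2 - y^2)) dA = -28π (1 - exp(33))exp(-49).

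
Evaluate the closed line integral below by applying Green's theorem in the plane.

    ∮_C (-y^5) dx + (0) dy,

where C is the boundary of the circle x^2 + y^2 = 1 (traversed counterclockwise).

Green's theorem converts the closed line integral into a double integral over the enclosed region D:

    ∮_C P dx + Q dy = ∬_D (∂Q/∂x - ∂P/∂y) dA.

Here P = -y^5, Q = 0, so

    ∂Q/∂x = 0,    ∂P/∂y = -5y^4,
    ∂Q/∂x - ∂P/∂y = 5y^4.

D is the region x^2 + y^2 ≤ 1. Evaluating the double integral:

In polar coordinates (x = r cos θ, y = r sin θ, dA = r dr dθ) the integrand becomes 5r^4sin(θ)^4, so

    ∬_D (5y^4) dA = ∫_0^{2π} ∫_0^{1} (5r^4sin(θ)^4) · r dr dθ.

Inner (r from 0 to 1): 5sin(θ)^4/6.
Outer (θ from 0 to 2π): 5π/8.

Therefore ∮_C P dx + Q dy = 5π/8.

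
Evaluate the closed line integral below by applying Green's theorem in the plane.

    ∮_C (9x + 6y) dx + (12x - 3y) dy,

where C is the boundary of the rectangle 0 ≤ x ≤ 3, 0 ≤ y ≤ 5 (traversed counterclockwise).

Green's theorem converts the closed line integral into a double integral over the enclosed region D:

    ∮_C P dx + Q dy = ∬_D (∂Q/∂x - ∂P/∂y) dA.

Here P = 9x + 6y, Q = 12x - 3y, so

    ∂Q/∂x = 12,    ∂P/∂y = 6,
    ∂Q/∂x - ∂P/∂y = 6.

D is the region 0 ≤ x ≤ 3, 0 ≤ y ≤ 5. Evaluating the double integral:

    ∬_D (6) dA = ∫_0^{3} ∫_0^{5} (6) dy dx.

Inner (y from 0 to 5): 30.
Outer (x from 0 to 3): 90.

Therefore ∮_C P dx + Q dy = 90.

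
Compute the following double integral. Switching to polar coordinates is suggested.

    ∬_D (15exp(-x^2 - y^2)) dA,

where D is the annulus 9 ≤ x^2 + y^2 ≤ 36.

The region D is 3 ≤ r ≤ 6, 0 ≤ θ ≤ 2π in polar coordinates, where x = r cos(θ), y = r sin(θ), and dA = r dr dθ.

Under the substitution, the integrand becomes 15exp(-r^2), so

    ∬_D (15exp(-x^2 - y^2)) dA = ∫_{0}^{2π} ∫_{3}^{6} (15exp(-r^2)) · r dr dθ.

Inner integral (in r): ∫_{3}^{6} (15exp(-r^2)) · r dr = -(15 - 15exp(27))exp(-36)/2.

Outer integral (in θ): ∫_{0}^{2π} (-(15 - 15exp(27))exp(-36)/2) dθ = -15π (1 - exp(27))exp(-36).

Therefore ∬_D (15exp(-x^2 - y^2)) dA = -15π (1 - exp(27))exp(-36).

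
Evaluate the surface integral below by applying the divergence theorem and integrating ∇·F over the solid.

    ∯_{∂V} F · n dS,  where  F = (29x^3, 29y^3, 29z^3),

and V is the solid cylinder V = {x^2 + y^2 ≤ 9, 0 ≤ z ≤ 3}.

By the divergence theorem,

    ∯_{∂V} F · n dS = ∭_V (∇ · F) dV.

Compute the divergence:
    ∇ · F = ∂F_x/∂x + ∂F_y/∂y + ∂F_z/∂z = 87x^2 + 87y^2 + 87z^2.

In cylindrical coordinates, x = r cos(θ), y = r sin(θ), z = z, dV = r dr dθ dz, with 0 ≤ r ≤ 3, 0 ≤ θ ≤ 2π, 0 ≤ z ≤ 3.

The integrand, after substitution and multiplying by the volume element, becomes (87r^2 + 87z^2) · r, so

    ∭_V (∇·F) dV = ∫_0^{2π} ∫_0^{3} ∫_0^{3} (87r^2 + 87z^2) · r dz dr dθ.

Inner (z from 0 to 3): 261r (r^2 + 3).
Middle (r from 0 to 3): 35235/4.
Outer (θ from 0 to 2π): 35235π/2.

Therefore ∯_{∂V} F · n dS = 35235π/2.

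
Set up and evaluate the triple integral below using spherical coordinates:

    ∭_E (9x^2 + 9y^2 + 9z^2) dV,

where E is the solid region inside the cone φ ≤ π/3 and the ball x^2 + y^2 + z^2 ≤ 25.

In spherical coordinates, x = ρ sin(φ) cos(θ), y = ρ sin(φ) sin(θ), z = ρ cos(φ), and dV = ρ^2 sin(φ) dρ dφ dθ.

The integrand becomes 9ρ^2, so

    ∭_E (9x^2 + 9y^2 + 9z^2) dV = ∫_{0}^{2π} ∫_{0}^{π/3} ∫_{0}^{5} (9ρ^2) · ρ^2 sin(φ) dρ dφ dθ.

Inner (ρ): 5625sin(φ).
Middle (φ): 5625/2.
Outer (θ): 5625π.

Therefore the triple integral equals 5625π.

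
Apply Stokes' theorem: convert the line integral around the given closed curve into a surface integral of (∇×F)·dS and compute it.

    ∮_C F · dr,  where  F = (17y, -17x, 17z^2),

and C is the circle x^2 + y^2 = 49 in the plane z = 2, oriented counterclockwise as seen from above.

Let S be the flat disk x^2 + y^2 ≤ 49 in the plane z = 2, with upward unit normal n̂ = ẑ. By Stokes' theorem,

    ∮_C F · dr = ∬_S (∇ × F) · n̂ dS = ∬_D (curl F)_z dA,

where D is the disk x^2 + y^2 ≤ 49.

Compute the curl of F = (17y, -17x, 17z^2):
    (∇ × F)_x = ∂F_z/∂y - ∂F_y/∂z = 0,
    (∇ × F)_y = ∂F_x/∂z - ∂F_z/∂x = 0,
    (∇ × F)_z = ∂F_y/∂x - ∂F_x/∂y = -34.

On z = 2, (curl F)_z = -34.

Convert to polar (x = r cos θ, y = r sin θ, dA = r dr dθ); the integrand becomes -34, so

    ∬_D (curl F)_z dA = ∫_0^{2π} ∫_0^{7} (-34) · r dr dθ.

Inner (r from 0 to 7): -833.
Outer (θ from 0 to 2π): -1666π.

Therefore ∮_C F · dr = -1666π.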